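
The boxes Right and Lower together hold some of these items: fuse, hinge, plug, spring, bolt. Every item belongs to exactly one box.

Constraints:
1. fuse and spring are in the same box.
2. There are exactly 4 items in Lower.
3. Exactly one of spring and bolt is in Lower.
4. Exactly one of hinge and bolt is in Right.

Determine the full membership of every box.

Right = {bolt}; Lower = {fuse, hinge, plug, spring}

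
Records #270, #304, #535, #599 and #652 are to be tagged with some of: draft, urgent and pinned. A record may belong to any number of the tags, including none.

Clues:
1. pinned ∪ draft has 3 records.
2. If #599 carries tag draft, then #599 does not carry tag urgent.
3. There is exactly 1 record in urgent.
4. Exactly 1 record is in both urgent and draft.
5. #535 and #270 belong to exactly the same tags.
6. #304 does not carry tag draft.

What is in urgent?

urgent = {#652}

From (6): #304 ∉ draft.
Suppose #270 ∈ urgent: no assignment then satisfies all the clues, so #270 ∉ urgent.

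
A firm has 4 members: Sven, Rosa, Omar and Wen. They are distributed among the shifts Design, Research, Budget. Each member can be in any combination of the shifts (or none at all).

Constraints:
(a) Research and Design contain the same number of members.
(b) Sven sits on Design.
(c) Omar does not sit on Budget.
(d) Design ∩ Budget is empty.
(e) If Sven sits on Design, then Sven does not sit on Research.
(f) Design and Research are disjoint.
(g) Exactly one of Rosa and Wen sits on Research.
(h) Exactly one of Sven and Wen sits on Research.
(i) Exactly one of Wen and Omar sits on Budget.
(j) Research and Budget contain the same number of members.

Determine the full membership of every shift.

Design = {Sven}; Research = {Wen}; Budget = {Wen}

From (b): Sven ∈ Design.
From (c): Omar ∉ Budget.
(d) (disjoint): Sven ∉ Budget.
(e): Sven ∉ Research.
(h) (exactly one): Wen ∈ Research.
(i) (exactly one): Wen ∈ Budget.
(d) (disjoint): Wen ∉ Design.
(g) (exactly one): Rosa ∉ Research.
Suppose Rosa ∈ Design: no assignment then satisfies all the clues, so Rosa ∉ Design.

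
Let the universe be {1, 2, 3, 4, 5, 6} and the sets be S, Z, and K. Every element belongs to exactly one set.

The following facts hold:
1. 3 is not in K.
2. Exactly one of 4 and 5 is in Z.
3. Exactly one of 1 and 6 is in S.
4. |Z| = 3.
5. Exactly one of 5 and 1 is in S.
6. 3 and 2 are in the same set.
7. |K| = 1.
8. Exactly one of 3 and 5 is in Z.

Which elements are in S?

S = {5, 6}

From (1): 3 ∉ K.
(6): 2 matches 3: 2 ∉ K.
Suppose 1 ∈ S: no assignment then satisfies all the clues, so 1 ∉ S.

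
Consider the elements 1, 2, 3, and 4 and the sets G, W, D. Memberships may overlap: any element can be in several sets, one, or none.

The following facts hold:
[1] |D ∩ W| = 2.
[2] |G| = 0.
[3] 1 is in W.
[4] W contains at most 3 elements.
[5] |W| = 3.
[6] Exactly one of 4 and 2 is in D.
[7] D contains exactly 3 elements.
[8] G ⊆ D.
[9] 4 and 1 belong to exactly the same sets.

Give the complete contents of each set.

G = {}; W = {1, 2, 4}; D = {1, 3, 4}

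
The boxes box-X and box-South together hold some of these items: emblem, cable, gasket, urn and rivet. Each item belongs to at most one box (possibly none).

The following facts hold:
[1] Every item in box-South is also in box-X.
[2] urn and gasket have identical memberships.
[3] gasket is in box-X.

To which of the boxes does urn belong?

From (3): gasket ∈ box-X.
(2): urn matches gasket: urn ∈ box-X.

urn: box-X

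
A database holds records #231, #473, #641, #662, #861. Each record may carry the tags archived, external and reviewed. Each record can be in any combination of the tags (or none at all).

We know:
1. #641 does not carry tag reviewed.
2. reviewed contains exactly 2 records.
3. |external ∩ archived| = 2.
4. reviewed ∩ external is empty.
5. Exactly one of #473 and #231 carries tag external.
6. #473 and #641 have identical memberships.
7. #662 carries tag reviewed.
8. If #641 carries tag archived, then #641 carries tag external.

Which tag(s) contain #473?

#473: archived, external

From (1): #641 ∉ reviewed.
From (7): #662 ∈ reviewed.
(4) (disjoint): #662 ∉ external.
(6): #473 matches #641: #473 ∉ reviewed.
Suppose #473 ∉ archived: no assignment then satisfies all the clues, so #473 ∈ archived.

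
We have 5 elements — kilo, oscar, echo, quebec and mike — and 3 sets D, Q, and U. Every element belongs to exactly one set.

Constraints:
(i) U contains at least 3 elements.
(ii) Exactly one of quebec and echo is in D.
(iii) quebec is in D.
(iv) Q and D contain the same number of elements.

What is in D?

D = {quebec}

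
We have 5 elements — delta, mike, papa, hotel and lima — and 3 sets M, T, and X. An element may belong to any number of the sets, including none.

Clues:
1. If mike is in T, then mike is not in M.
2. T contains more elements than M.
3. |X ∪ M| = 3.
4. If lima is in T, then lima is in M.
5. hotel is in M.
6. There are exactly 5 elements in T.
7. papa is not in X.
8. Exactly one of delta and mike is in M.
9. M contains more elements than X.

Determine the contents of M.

From (5): hotel ∈ M.
From (7): papa ∉ X.
(6): only 5 candidates remain for T, so all are in.
(1): mike ∉ M.
(4): lima ∈ M.
(8) (exactly one): delta ∈ M.
Suppose papa ∈ M: no assignment then satisfies all the clues, so papa ∉ M.

M = {delta, hotel, lima}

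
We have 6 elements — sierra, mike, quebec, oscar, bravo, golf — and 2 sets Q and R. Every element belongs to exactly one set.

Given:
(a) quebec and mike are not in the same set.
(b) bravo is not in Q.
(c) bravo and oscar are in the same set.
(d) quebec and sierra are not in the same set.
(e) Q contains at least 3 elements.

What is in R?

R = {bravo, oscar, quebec}

From (b): bravo ∉ Q.
(c): oscar matches bravo: oscar ∉ Q.
Only one set left: oscar ∈ R.
Only one set left: bravo ∈ R.
Suppose sierra ∈ R: no assignment then satisfies all the clues, so sierra ∉ R.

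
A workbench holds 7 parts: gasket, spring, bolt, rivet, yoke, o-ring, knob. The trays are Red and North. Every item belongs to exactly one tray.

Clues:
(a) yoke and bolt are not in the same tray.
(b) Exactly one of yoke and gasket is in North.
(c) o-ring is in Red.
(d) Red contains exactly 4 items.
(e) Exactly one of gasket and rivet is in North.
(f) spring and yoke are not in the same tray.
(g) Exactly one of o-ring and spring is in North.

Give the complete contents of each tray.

Red = {knob, o-ring, rivet, yoke}; North = {bolt, gasket, spring}

From (c): o-ring ∈ Red.
(g) (exactly one): spring ∈ North.
(f): yoke ∉ North.
Only one tray left: yoke ∈ Red.
(a): bolt ∉ Red.
(b) (exactly one): gasket ∈ North.
(d): only 4 candidates remain for Red, so all are in.
Only one tray left: bolt ∈ North.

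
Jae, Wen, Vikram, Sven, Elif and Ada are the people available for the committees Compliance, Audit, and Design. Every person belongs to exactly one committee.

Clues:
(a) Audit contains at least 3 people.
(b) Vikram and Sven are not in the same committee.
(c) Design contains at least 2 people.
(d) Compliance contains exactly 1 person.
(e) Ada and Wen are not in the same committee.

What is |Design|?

2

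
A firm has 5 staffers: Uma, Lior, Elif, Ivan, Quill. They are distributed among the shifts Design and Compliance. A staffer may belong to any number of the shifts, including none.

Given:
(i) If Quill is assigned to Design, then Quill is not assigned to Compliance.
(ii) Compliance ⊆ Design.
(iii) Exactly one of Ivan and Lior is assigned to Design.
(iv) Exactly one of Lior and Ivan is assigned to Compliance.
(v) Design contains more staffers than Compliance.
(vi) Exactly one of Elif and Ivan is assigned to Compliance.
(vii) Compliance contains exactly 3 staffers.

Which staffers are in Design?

Design = {Elif, Lior, Quill, Uma}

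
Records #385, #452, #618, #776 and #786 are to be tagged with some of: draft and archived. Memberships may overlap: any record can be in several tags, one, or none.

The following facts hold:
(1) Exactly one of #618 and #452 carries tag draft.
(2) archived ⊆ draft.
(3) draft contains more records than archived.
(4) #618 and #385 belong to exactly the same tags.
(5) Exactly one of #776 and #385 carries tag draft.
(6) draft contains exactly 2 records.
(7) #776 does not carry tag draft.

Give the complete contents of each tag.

draft = {#385, #618}; archived = {}

From (7): #776 ∉ draft.
(2) contrapositive: #776 ∉ archived.
(5) (exactly one): #385 ∈ draft.
(4): #618 matches #385: #618 ∈ draft.
(6): draft already has 2, so the rest are out.
(2) contrapositive: #452 ∉ archived.
(2) contrapositive: #786 ∉ archived.
Suppose #385 ∈ archived: no assignment then satisfies all the clues, so #385 ∉ archived.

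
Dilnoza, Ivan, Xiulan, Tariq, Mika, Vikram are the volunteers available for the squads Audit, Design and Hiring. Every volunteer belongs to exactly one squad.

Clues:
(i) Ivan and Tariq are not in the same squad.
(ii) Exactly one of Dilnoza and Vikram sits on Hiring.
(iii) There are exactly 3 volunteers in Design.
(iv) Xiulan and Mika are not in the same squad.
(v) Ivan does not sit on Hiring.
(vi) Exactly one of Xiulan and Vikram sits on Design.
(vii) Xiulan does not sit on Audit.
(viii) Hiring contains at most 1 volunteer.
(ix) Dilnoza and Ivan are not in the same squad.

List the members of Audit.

Audit = {Ivan, Mika}

From (v): Ivan ∉ Hiring.
From (vii): Xiulan ∉ Audit.
Suppose Dilnoza ∈ Audit: no assignment then satisfies all the clues, so Dilnoza ∉ Audit.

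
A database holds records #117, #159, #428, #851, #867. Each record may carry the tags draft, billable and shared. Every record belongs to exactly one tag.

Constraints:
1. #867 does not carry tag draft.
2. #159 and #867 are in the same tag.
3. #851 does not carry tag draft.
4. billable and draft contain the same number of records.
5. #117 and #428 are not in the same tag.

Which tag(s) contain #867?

#867: shared

From (1): #867 ∉ draft.
From (3): #851 ∉ draft.
(2): #159 matches #867: #159 ∉ draft.
Suppose #867 ∈ billable: no assignment then satisfies all the clues, so #867 ∉ billable.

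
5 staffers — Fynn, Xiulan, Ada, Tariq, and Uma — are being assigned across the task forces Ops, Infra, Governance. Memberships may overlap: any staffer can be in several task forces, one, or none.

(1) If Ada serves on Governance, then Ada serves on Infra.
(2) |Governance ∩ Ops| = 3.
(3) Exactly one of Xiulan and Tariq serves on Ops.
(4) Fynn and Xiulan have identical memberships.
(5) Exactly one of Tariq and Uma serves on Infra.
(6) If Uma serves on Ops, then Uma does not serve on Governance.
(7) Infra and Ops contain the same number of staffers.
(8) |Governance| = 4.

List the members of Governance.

Governance = {Ada, Fynn, Tariq, Xiulan}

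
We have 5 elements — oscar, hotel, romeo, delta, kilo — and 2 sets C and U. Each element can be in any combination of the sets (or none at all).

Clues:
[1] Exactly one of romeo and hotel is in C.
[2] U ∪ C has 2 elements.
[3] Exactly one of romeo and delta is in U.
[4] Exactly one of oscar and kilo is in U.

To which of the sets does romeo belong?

romeo: C, U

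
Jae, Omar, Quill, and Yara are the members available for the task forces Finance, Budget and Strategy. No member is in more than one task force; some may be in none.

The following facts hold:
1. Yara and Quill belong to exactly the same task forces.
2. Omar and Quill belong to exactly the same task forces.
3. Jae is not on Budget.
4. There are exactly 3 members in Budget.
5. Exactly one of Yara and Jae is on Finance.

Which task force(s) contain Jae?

Jae: Finance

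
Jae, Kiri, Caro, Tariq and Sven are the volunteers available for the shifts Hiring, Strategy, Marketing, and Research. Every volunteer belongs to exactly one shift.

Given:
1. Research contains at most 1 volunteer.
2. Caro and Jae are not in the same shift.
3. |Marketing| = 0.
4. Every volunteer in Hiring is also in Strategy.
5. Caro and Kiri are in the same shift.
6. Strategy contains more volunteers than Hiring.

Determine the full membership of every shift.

(3): Marketing already has 0, so the rest are out.
Suppose Jae ∈ Hiring: no assignment then satisfies all the clues, so Jae ∉ Hiring.

Hiring = {}; Strategy = {Caro, Kiri, Sven, Tariq}; Marketing = {}; Research = {Jae}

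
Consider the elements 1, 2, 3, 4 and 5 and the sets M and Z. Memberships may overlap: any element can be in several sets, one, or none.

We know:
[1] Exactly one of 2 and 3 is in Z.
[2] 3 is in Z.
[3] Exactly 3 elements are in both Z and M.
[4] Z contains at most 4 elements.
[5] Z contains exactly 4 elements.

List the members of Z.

Z = {1, 3, 4, 5}

From (2): 3 ∈ Z.
(1) (exactly one): 2 ∉ Z.
(5): only 4 candidates remain for Z, so all are in.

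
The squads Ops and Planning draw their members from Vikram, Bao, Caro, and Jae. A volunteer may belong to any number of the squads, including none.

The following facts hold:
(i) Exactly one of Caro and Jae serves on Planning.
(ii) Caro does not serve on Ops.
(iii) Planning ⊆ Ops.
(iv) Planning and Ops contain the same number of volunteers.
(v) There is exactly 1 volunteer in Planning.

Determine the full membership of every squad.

Ops = {Jae}; Planning = {Jae}

From (ii): Caro ∉ Ops.
(iii) contrapositive: Caro ∉ Planning.
(i) (exactly one): Jae ∈ Planning.
(iii) with Jae ∈ Planning: Jae ∈ Ops.
(v): Planning already has 1, so the rest are out.
Suppose Vikram ∈ Ops: no assignment then satisfies all the clues, so Vikram ∉ Ops.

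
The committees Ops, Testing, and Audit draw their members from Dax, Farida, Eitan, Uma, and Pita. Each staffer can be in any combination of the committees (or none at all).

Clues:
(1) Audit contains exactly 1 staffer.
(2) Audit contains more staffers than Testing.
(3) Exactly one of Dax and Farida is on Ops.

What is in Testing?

Testing = {}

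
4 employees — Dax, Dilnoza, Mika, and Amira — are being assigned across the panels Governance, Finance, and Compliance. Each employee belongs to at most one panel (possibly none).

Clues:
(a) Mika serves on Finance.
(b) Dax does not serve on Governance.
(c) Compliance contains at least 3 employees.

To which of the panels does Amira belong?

From (a): Mika ∈ Finance.
From (b): Dax ∉ Governance.
(c): only 3 candidates remain for Compliance, so all are in.

Amira: Compliance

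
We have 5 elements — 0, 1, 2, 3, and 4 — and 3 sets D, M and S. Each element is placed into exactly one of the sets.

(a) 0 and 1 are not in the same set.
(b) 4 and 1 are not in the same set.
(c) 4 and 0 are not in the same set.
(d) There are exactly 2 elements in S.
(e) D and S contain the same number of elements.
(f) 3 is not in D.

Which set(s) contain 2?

From (f): 3 ∉ D.
Suppose 2 ∉ D: no assignment then satisfies all the clues, so 2 ∈ D.

2: D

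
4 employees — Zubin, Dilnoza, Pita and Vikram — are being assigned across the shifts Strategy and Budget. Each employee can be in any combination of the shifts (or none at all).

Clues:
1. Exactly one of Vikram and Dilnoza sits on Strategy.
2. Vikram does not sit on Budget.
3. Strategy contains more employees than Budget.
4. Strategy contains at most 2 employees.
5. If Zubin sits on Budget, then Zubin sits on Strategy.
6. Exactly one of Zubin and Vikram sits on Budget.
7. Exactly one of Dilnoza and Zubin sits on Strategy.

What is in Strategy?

From (2): Vikram ∉ Budget.
(6) (exactly one): Zubin ∈ Budget.
(5): Zubin ∈ Strategy.
(7) (exactly one): Dilnoza ∉ Strategy.
(1) (exactly one): Vikram ∈ Strategy.
(4): Strategy already has 2, so the rest are out.

Strategy = {Vikram, Zubin}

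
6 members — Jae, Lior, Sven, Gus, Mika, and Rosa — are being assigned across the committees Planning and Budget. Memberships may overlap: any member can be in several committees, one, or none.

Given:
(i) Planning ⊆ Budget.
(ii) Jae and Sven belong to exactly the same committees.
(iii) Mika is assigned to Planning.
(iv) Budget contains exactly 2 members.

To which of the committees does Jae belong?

Jae: none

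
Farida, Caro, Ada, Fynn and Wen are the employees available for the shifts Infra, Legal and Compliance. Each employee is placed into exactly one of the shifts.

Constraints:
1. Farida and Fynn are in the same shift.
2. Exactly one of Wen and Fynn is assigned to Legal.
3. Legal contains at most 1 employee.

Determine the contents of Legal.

Legal = {Wen}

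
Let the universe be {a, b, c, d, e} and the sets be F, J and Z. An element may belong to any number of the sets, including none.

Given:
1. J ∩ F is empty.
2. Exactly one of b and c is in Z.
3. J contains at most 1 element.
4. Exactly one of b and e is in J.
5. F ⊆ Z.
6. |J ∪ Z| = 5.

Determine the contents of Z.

Z = {a, c, d, e}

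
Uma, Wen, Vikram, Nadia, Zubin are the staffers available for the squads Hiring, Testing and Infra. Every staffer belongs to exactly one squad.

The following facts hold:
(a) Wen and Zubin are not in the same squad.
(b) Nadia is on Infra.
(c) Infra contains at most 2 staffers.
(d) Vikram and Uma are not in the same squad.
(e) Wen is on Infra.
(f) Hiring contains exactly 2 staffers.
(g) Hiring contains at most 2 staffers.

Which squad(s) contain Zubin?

From (b): Nadia ∈ Infra.
From (e): Wen ∈ Infra.
(a): Zubin ∉ Infra.
(c): Infra already has 2, so the rest are out.
Suppose Zubin ∉ Hiring: no assignment then satisfies all the clues, so Zubin ∈ Hiring.

Zubin: Hiring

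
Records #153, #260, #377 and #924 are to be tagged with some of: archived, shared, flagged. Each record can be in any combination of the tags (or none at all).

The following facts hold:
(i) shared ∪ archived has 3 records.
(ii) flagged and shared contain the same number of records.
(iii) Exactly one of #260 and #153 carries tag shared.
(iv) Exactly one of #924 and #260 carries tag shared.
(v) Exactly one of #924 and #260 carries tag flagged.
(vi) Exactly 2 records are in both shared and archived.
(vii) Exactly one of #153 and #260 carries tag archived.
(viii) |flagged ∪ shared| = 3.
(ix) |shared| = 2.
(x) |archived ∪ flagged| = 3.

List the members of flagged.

flagged = {#377, #924}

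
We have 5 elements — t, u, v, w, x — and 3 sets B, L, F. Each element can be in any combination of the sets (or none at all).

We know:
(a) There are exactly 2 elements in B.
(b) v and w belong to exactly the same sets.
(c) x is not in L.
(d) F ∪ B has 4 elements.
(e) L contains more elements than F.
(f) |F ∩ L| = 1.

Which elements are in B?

B = {v, w}

From (c): x ∉ L.
Suppose t ∈ B: no assignment then satisfies all the clues, so t ∉ B.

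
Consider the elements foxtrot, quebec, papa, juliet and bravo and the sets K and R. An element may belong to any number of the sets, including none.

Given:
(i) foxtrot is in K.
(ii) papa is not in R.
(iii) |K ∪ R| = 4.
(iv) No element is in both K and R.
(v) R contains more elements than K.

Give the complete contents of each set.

From (i): foxtrot ∈ K.
From (ii): papa ∉ R.
(iv) (disjoint): foxtrot ∉ R.
Suppose quebec ∈ K: no assignment then satisfies all the clues, so quebec ∉ K.

K = {foxtrot}; R = {bravo, juliet, quebec}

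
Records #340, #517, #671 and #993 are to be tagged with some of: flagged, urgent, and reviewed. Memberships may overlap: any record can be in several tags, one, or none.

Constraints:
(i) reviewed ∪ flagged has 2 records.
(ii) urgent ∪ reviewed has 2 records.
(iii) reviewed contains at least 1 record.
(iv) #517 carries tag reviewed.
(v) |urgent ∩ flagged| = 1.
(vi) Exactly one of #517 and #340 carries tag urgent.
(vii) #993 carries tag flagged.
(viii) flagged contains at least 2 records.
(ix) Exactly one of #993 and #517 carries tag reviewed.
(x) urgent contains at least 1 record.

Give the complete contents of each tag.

flagged = {#517, #993}; urgent = {#517, #671}; reviewed = {#517}

From (iv): #517 ∈ reviewed.
From (vii): #993 ∈ flagged.
(ix) (exactly one): #993 ∉ reviewed.
Suppose #340 ∈ flagged: no assignment then satisfies all the clues, so #340 ∉ flagged.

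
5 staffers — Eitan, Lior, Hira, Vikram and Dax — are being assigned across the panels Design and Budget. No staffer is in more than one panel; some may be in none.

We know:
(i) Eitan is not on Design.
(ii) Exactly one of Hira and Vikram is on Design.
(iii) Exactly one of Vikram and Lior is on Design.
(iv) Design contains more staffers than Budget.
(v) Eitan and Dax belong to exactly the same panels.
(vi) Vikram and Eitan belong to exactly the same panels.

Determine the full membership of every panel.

Design = {Hira, Lior}; Budget = {}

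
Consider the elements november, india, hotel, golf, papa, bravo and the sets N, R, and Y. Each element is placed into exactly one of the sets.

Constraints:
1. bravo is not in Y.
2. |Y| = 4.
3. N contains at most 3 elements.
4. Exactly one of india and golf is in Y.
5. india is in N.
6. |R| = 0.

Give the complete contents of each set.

N = {bravo, india}; R = {}; Y = {golf, hotel, november, papa}

From (1): bravo ∉ Y.
From (5): india ∈ N.
(2): only 4 candidates remain for Y, so all are in.
(6): R already has 0, so the rest are out.
Only one set left: bravo ∈ N.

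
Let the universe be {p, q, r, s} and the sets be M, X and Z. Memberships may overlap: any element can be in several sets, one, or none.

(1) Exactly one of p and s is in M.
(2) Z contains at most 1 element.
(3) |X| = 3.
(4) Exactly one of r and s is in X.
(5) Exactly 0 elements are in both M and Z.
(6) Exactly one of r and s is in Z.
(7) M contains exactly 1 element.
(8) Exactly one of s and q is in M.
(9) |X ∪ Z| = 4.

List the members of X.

X = {p, q, s}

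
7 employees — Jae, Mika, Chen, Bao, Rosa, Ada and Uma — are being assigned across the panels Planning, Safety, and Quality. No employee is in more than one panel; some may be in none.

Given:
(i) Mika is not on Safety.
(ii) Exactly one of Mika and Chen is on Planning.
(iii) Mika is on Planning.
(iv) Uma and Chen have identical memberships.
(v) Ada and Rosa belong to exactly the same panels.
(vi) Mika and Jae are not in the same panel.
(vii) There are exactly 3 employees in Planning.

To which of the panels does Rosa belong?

From (i): Mika ∉ Safety.
From (iii): Mika ∈ Planning.
(ii) (exactly one): Chen ∉ Planning.
(iv): Uma matches Chen: Uma ∉ Planning.
(vi): Jae ∉ Planning.
Suppose Rosa ∉ Planning: no assignment then satisfies all the clues, so Rosa ∈ Planning.

Rosa: Planning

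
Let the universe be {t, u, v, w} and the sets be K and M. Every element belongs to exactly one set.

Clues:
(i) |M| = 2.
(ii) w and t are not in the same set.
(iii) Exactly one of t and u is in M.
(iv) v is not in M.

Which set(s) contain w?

w: M

From (iv): v ∉ M.
Only one set left: v ∈ K.
Suppose w ∈ K: no assignment then satisfies all the clues, so w ∉ K.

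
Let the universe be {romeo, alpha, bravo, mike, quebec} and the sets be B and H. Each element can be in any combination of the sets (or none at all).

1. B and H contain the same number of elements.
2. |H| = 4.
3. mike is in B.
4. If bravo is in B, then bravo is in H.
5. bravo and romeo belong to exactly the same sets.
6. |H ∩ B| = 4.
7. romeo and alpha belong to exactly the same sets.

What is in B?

B = {alpha, bravo, mike, romeo}

From (3): mike ∈ B.
Suppose romeo ∉ B: no assignment then satisfies all the clues, so romeo ∈ B.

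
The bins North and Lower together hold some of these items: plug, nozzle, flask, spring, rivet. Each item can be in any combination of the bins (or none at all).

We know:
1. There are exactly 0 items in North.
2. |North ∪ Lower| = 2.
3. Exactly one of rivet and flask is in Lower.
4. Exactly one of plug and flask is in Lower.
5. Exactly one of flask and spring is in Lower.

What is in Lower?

(1): North already has 0, so the rest are out.
Suppose plug ∈ Lower: no assignment then satisfies all the clues, so plug ∉ Lower.

Lower = {flask, nozzle}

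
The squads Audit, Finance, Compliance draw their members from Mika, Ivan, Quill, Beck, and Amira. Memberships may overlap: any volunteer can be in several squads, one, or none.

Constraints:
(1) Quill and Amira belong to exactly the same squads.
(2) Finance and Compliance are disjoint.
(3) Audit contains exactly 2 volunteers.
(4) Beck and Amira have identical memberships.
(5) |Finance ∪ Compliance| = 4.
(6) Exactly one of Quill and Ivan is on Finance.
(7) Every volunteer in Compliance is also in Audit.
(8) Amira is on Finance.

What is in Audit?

Audit = {Ivan, Mika}

From (8): Amira ∈ Finance.
(1): Quill matches Amira: Quill ∈ Finance.
(2) (disjoint): Quill ∉ Compliance.
(2) (disjoint): Amira ∉ Compliance.
(4): Beck matches Amira: Beck ∈ Finance.
(4): Beck matches Amira: Beck ∉ Compliance.
(6) (exactly one): Ivan ∉ Finance.
Suppose Mika ∉ Audit: no assignment then satisfies all the clues, so Mika ∈ Audit.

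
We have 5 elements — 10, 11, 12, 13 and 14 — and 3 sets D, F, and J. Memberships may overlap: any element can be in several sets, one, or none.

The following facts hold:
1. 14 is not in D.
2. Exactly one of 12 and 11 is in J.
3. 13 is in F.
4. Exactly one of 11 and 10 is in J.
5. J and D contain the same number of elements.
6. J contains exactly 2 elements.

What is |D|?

2

From (1): 14 ∉ D.
From (3): 13 ∈ F.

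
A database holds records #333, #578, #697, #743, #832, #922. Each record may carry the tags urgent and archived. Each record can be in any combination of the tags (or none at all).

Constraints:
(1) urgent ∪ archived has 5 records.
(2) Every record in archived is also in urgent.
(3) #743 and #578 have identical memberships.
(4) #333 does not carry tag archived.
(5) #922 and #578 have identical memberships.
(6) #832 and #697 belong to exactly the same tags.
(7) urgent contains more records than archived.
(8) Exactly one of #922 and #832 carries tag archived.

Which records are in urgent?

urgent = {#578, #697, #743, #832, #922}

From (4): #333 ∉ archived.
Suppose #333 ∈ urgent: no assignment then satisfies all the clues, so #333 ∉ urgent.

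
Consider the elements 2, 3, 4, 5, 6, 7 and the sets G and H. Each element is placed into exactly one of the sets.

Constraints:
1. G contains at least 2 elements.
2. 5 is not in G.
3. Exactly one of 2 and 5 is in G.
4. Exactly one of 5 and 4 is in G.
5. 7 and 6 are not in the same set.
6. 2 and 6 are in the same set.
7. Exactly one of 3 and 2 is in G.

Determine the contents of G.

From (2): 5 ∉ G.
(3) (exactly one): 2 ∈ G.
(4) (exactly one): 4 ∈ G.
(6): 6 matches 2: 6 ∈ G.
(7) (exactly one): 3 ∉ G.
Only one set left: 3 ∈ H.
Only one set left: 5 ∈ H.
(5): 7 ∉ G.
Only one set left: 7 ∈ H.

G = {2, 4, 6}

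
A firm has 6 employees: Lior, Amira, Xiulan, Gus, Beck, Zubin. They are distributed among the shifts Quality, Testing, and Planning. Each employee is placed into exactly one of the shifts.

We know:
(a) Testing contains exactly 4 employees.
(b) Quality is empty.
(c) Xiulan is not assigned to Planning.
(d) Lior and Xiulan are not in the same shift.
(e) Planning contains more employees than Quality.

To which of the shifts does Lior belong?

From (c): Xiulan ∉ Planning.
(b): Quality already has 0, so the rest are out.
Only one shift left: Xiulan ∈ Testing.
(d): Lior ∉ Testing.
Only one shift left: Lior ∈ Planning.

Lior: Planning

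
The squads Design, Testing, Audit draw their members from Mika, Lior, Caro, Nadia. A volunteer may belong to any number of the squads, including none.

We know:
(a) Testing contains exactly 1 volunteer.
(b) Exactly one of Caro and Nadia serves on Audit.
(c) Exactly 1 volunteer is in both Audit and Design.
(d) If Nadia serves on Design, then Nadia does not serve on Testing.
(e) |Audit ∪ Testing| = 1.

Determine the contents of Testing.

Testing = {Caro}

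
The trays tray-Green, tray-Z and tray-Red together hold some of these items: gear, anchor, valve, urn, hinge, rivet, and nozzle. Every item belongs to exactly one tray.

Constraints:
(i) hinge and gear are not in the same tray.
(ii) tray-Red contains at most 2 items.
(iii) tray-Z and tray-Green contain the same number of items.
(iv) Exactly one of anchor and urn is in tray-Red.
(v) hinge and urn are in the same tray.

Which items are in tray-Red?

tray-Red = {anchor}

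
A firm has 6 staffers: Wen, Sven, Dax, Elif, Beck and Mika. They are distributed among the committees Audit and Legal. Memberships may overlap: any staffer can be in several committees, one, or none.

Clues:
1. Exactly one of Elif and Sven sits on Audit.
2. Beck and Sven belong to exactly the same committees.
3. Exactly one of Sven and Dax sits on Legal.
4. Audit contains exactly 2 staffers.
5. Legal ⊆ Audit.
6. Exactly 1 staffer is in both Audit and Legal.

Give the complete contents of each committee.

Audit = {Dax, Elif}; Legal = {Dax}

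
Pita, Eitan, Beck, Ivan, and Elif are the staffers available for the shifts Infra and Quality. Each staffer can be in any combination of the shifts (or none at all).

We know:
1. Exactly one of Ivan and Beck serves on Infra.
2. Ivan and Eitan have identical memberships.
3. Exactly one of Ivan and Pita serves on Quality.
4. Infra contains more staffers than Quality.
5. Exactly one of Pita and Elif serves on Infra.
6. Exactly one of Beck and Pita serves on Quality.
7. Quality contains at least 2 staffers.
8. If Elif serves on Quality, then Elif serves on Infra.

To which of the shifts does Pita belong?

Pita: Quality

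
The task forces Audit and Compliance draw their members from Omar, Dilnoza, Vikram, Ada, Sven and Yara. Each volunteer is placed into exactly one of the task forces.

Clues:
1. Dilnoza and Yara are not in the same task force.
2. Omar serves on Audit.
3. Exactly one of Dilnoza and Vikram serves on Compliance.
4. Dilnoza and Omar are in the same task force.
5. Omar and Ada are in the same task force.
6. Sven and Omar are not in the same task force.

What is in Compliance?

Compliance = {Sven, Vikram, Yara}

From (2): Omar ∈ Audit.
(4): Dilnoza matches Omar: Dilnoza ∈ Audit.
(5): Ada matches Omar: Ada ∈ Audit.
(6): Sven ∉ Audit.
Only one task force left: Sven ∈ Compliance.
(1): Yara ∉ Audit.
(3) (exactly one): Vikram ∈ Compliance.
Only one task force left: Yara ∈ Compliance.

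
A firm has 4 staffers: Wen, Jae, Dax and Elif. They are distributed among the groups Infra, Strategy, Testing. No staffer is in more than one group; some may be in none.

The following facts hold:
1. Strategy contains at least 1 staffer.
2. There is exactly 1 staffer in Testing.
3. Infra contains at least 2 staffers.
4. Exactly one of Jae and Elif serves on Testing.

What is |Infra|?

2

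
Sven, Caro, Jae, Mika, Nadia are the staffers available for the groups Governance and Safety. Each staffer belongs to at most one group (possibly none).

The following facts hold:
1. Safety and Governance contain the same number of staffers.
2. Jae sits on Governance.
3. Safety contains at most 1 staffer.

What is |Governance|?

1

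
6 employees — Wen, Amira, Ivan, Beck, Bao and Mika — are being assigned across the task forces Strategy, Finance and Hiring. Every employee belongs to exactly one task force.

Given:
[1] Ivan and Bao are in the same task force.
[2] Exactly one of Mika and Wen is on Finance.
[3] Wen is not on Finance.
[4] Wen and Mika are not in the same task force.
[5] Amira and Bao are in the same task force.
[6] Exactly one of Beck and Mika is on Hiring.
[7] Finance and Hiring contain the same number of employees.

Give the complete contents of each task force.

Strategy = {Amira, Bao, Ivan, Wen}; Finance = {Mika}; Hiring = {Beck}

From (3): Wen ∉ Finance.
(2) (exactly one): Mika ∈ Finance.
(6) (exactly one): Beck ∈ Hiring.
Suppose Wen ∉ Strategy: no assignment then satisfies all the clues, so Wen ∈ Strategy.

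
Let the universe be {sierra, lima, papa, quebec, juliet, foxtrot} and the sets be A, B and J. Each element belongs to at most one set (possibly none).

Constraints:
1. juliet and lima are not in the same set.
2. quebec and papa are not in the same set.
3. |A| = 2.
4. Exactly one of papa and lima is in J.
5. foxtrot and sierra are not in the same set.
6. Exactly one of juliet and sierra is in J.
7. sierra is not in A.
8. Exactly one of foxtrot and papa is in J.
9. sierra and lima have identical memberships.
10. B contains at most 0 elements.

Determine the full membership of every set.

A = {foxtrot, quebec}; B = {}; J = {juliet, papa}

From (7): sierra ∉ A.
(9): lima matches sierra: lima ∉ A.
(10): B already has 0, so the rest are out.
Suppose sierra ∈ J: no assignment then satisfies all the clues, so sierra ∉ J.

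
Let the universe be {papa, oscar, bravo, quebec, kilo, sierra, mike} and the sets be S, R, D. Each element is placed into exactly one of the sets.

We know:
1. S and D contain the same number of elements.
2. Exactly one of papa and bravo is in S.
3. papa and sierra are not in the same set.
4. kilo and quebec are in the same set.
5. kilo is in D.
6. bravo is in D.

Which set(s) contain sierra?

sierra: R

From (5): kilo ∈ D.
From (6): bravo ∈ D.
(2) (exactly one): papa ∈ S.
(3): sierra ∉ S.
(4): quebec matches kilo: quebec ∉ S.
(4): quebec matches kilo: quebec ∉ R.
(4): quebec matches kilo: quebec ∈ D.
Suppose sierra ∉ R: no assignment then satisfies all the clues, so sierra ∈ R.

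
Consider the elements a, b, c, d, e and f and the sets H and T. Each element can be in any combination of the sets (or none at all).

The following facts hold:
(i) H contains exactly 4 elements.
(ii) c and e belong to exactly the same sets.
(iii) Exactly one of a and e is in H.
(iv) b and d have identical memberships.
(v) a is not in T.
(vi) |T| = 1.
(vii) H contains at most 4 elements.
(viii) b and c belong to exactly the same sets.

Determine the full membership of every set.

H = {b, c, d, e}; T = {f}

From (v): a ∉ T.
Suppose a ∈ H: no assignment then satisfies all the clues, so a ∉ H.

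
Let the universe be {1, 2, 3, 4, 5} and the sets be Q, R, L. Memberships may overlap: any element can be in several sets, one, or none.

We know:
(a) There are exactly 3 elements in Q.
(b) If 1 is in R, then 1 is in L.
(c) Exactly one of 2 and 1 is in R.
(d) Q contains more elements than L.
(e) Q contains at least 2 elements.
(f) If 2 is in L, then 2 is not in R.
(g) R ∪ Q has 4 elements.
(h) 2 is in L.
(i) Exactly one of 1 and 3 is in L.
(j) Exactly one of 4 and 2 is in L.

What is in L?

L = {1, 2}

From (h): 2 ∈ L.
(f): 2 ∉ R.
(j) (exactly one): 4 ∉ L.
(c) (exactly one): 1 ∈ R.
(b): 1 ∈ L.
(i) (exactly one): 3 ∉ L.
Suppose 5 ∈ L: no assignment then satisfies all the clues, so 5 ∉ L.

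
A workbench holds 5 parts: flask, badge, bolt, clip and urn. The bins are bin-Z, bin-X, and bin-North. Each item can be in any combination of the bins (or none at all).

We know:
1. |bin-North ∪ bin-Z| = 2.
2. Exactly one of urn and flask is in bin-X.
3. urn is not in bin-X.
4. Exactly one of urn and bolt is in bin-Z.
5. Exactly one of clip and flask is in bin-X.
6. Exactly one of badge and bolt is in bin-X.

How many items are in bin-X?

2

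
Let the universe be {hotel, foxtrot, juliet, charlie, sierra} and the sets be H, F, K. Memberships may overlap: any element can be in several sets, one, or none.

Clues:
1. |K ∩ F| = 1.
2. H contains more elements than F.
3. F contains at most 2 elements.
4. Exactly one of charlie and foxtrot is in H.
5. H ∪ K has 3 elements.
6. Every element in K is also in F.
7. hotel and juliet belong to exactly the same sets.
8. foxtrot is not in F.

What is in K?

K = {charlie}

From (8): foxtrot ∉ F.
(6) contrapositive: foxtrot ∉ K.
Suppose hotel ∈ K: no assignment then satisfies all the clues, so hotel ∉ K.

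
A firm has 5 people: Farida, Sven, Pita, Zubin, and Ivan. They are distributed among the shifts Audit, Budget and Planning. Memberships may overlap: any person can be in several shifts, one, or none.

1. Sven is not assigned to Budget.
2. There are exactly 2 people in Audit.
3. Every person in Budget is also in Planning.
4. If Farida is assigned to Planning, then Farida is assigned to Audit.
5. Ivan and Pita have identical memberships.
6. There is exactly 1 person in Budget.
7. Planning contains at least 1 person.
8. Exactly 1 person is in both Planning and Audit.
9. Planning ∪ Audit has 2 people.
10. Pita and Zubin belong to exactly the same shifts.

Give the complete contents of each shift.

Audit = {Farida, Sven}; Budget = {Farida}; Planning = {Farida}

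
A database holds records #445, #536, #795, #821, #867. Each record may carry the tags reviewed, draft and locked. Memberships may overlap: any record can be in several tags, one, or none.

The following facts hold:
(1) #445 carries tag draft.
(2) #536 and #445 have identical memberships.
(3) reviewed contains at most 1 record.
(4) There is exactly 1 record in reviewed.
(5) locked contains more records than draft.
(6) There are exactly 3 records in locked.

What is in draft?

draft = {#445, #536}

From (1): #445 ∈ draft.
(2): #536 matches #445: #536 ∈ draft.
Suppose #795 ∈ draft: no assignment then satisfies all the clues, so #795 ∉ draft.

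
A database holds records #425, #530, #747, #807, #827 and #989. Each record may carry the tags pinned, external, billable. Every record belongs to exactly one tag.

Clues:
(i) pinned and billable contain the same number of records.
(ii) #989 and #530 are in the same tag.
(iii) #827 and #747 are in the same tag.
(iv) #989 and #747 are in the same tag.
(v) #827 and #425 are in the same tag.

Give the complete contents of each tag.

pinned = {}; external = {#425, #530, #747, #807, #827, #989}; billable = {}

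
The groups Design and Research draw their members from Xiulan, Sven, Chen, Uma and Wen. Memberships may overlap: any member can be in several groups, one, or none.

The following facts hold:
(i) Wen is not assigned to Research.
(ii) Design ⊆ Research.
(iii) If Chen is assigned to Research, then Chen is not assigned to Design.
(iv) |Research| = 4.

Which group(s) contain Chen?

Chen: Research

From (i): Wen ∉ Research.
(ii) contrapositive: Wen ∉ Design.
(iv): only 4 candidates remain for Research, so all are in.
(iii): Chen ∉ Design.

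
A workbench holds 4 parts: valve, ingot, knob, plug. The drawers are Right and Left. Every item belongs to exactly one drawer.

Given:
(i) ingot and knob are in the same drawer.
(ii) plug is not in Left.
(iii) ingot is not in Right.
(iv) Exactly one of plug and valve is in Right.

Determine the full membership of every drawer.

Right = {plug}; Left = {ingot, knob, valve}

From (ii): plug ∉ Left.
From (iii): ingot ∉ Right.
(i): knob matches ingot: knob ∉ Right.
Only one drawer left: ingot ∈ Left.
Only one drawer left: knob ∈ Left.
Only one drawer left: plug ∈ Right.
(iv) (exactly one): valve ∉ Right.
Only one drawer left: valve ∈ Left.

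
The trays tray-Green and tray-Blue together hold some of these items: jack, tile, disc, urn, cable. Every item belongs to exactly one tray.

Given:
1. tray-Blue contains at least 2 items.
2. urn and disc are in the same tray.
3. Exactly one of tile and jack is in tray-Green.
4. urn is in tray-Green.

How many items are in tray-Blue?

2

From (4): urn ∈ tray-Green.
(2): disc matches urn: disc ∈ tray-Green.
Suppose cable ∈ tray-Green: no assignment then satisfies all the clues, so cable ∉ tray-Green.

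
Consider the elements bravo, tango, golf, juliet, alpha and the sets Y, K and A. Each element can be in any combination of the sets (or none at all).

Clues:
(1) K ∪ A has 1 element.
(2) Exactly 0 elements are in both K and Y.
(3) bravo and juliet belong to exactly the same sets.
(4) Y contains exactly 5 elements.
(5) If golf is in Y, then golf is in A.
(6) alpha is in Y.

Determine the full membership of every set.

Y = {alpha, bravo, golf, juliet, tango}; K = {}; A = {golf}

From (6): alpha ∈ Y.
(4): only 5 candidates remain for Y, so all are in.
(5): golf ∈ A.
Suppose bravo ∈ K: no assignment then satisfies all the clues, so bravo ∉ K.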